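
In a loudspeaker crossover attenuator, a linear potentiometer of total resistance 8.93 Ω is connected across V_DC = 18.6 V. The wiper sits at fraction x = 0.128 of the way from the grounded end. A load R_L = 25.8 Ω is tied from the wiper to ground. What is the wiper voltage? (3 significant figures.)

V_out ≈ 2.29 V

Lower segment x·R_p = 1.143 Ω; upper segment (1−x)·R_p = 7.787 Ω.
(x·R_p) ‖ R_L = 1.095 Ω.
V_out = 18.6 × 1.095/(7.787 + 1.095) = 2.292 V.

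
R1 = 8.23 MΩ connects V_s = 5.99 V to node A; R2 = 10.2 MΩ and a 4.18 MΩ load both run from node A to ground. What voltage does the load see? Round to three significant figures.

V_out ≈ 1.59 V

First combine the lower leg with the load: R2 ‖ R_L = 2.965 MΩ.
Voltage divider with the loaded lower leg: V_out = 5.99 × 2.965/(8.23 + 2.965) = 5.99 × 0.2648 = 1.586 V.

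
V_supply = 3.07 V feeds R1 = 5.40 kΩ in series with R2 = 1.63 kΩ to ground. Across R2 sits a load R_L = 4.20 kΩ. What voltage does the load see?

R2 ‖ R_L = (1.63 × 4.20)/(1.63 + 4.20) = 1.174 kΩ.
Then V_out = V_supply · R2'/(R1 + R2') = 3.07 × 1.174/6.574 = 0.5484 V.

V_out ≈ 0.548 V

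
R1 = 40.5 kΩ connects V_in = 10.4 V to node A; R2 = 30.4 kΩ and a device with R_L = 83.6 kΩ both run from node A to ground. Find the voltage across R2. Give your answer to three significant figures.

V_out ≈ 3.69 V

The load sits in parallel with R2, giving an effective lower resistance R2' = R2·R_L/(R2+R_L) = 22.29 kΩ.
Then V_out = V_in · R2'/(R1 + R2') = 10.4 × 22.29/62.79 = 3.692 V.
(Unloaded it would be 4.46 V; the load pulls it down.)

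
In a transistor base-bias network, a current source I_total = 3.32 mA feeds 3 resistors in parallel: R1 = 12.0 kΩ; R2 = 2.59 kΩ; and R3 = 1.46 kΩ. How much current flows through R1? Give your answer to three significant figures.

I ≈ 0.240 mA

ΣG = 1/12.0 + 1/2.59 + 1/1.46 = 1.154.
By the current-divider rule, I = I_total · G_k/ΣG = 3.32 × 0.07219 = 0.2397 mA.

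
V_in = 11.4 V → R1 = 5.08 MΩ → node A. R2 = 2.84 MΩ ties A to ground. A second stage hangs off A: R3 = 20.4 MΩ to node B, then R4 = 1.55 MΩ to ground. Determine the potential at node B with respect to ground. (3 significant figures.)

V_B ≈ 0.267 V

Node A sees R2 in parallel with the series input of stage 2, R3 + R4 = 21.95 MΩ.
Effective lower resistance at A: R2 ‖ 21.95 = 2.515 MΩ.
So V_A = 11.4 × 0.3311 = 3.775 V.
Stage 2 is unloaded, so V_B = V_A · R4/(R3+R4) = 3.775 × 1.55/21.95 = 0.2665 V.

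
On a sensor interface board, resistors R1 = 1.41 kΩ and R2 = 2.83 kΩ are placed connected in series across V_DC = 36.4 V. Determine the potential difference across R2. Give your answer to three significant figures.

Series total: ΣR = 1.41 + 2.83 = 4.240 kΩ.
Voltage divider: V = V_DC · (2.830 / 4.240) = 36.4 × 0.6675 = 24.30 V.

V ≈ 24.3 V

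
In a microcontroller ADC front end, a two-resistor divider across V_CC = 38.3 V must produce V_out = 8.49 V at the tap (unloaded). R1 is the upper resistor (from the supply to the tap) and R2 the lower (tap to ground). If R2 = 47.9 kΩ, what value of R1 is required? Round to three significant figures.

V_out/V_CC = R2/(R1+R2) = 0.2217.
R1 = R2·(1/k − 1) = 47.9 × 3.511 = 168.2 kΩ.

R1 ≈ 168 kΩ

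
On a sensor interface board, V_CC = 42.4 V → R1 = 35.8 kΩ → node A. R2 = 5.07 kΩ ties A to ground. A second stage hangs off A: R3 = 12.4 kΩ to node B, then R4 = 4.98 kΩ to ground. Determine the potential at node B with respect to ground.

V_B ≈ 1.20 V

Looking into the second stage from A: R3 + R4 = 17.38 kΩ appears in parallel with R2.
R2 ‖ (R3+R4) = 3.925 kΩ.
So V_A = 42.4 × 0.09880 = 4.189 V.
V_B = V_A × 0.2865 = 1.200 V.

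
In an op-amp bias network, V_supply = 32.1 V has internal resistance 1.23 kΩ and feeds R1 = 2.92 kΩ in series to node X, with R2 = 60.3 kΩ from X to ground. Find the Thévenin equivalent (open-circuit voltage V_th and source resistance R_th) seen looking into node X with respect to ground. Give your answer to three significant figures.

V_th ≈ 30.0 V, R_th ≈ 3.88 kΩ

R1' = 1.23 + 2.92 = 4.150 kΩ (source resistance + R1).
With X open, the divider is unloaded: V_th = 32.1 × 60.3/64.45 = 30.03 V.
With V_supply suppressed (replaced by a short), R_th = R1' ‖ R2 = (4.150 × 60.3)/(4.150 + 60.3) = 3.883 kΩ.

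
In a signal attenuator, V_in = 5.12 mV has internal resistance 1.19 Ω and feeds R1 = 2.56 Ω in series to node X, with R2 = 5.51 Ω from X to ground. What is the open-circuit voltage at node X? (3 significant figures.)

R1' = 1.19 + 2.56 = 3.750 Ω (source resistance + R1).
V_th is the unloaded tap voltage: V_in · R2/(R1'+R2) = 5.12 × 0.5950 = 3.047 mV.

V_th ≈ 3.05 mV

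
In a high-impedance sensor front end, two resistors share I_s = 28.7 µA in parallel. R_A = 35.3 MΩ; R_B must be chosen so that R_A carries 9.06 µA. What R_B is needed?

R_B ≈ 16.3 MΩ

The fraction through R_A equals R_B/(R_A+R_B).
With f = 0.3157, R_B = R_A · f/(1−f) = 35.3 × 0.4613 = 16.28 MΩ.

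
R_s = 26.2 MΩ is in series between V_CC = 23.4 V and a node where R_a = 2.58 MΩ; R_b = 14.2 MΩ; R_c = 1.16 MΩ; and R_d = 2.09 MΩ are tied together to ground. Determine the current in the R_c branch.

I ≈ 0.419 µA

Equivalent of the parallel group: R_p = 0.5560 MΩ.
Node voltage V_A = V_CC · R_p/(R_s + R_p) = 23.4 × 0.02078 = 0.4863 V.
Branch current I = V_A/R_c = 0.4863/1.16 = 0.4192 µA.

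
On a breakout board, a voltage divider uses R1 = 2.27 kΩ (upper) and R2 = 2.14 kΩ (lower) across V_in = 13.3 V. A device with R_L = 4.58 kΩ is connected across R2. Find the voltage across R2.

V_out ≈ 5.20 V

The load sits in parallel with R2, giving an effective lower resistance R2' = R2·R_L/(R2+R_L) = 1.459 kΩ.
Then V_out = V_in · R2'/(R1 + R2') = 13.3 × 1.459/3.729 = 5.203 V.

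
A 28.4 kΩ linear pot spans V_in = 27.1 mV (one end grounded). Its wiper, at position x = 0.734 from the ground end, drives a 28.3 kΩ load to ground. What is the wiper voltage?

V_out ≈ 16.6 mV

Split the track: R_lower = x·R_p = 20.85 kΩ, R_upper = (1−x)·R_p = 7.554 kΩ.
(x·R_p) ‖ R_L = 12.00 kΩ.
V_out = 27.1 × 12.00/(7.554 + 12.00) = 16.63 mV.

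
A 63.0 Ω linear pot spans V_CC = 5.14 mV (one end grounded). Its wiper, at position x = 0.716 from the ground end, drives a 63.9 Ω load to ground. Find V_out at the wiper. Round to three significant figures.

V_out ≈ 3.07 mV

Split the track: R_lower = x·R_p = 45.11 Ω, R_upper = (1−x)·R_p = 17.89 Ω.
(x·R_p) ‖ R_L = 26.44 Ω.
Then V_out = V_CC · 26.44/(17.89 + 26.44) = 3.066 mV.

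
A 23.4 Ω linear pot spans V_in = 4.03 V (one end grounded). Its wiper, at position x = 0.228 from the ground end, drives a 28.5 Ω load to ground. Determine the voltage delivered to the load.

V_out ≈ 0.803 V

Lower segment x·R_p = 5.335 Ω; upper segment (1−x)·R_p = 18.06 Ω.
R_L loads the lower segment: effective lower R = 4.494 Ω.
Loaded-divider output: V_out = 4.03 × 0.1992 = 0.8028 V.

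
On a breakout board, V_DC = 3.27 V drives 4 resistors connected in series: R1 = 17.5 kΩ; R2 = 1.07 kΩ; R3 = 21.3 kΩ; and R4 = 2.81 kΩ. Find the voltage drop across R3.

ΣR = 17.5 + 1.07 + 21.3 + 2.81 = 42.68 kΩ.
Voltage divider: V = V_DC · (21.30 / 42.68) = 3.27 × 0.4991 = 1.632 V.

V ≈ 1.63 V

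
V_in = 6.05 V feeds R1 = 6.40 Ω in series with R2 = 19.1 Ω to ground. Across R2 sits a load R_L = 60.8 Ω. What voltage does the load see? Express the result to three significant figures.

R2 ‖ R_L = (19.1 × 60.8)/(19.1 + 60.8) = 14.53 Ω.
Now apply the divider: V_out = 6.05 × 0.6943 = 4.200 V.

V_out ≈ 4.20 V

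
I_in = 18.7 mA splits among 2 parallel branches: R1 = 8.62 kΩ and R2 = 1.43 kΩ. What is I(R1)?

For two parallel branches, I_k = I_in · (other R)/(sum of R).
I(R1) = 18.7 × 1.43/(8.62 + 1.43) = 18.7 × 0.1423 = 2.661 mA.

I ≈ 2.66 mA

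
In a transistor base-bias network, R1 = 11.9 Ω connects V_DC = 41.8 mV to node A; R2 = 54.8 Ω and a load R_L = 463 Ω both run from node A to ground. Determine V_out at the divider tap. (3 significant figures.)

The load sits in parallel with R2, giving an effective lower resistance R2' = R2·R_L/(R2+R_L) = 49.00 Ω.
Voltage divider with the loaded lower leg: V_out = 41.8 × 49.00/(11.9 + 49.00) = 41.8 × 0.8046 = 33.63 mV.

V_out ≈ 33.6 mV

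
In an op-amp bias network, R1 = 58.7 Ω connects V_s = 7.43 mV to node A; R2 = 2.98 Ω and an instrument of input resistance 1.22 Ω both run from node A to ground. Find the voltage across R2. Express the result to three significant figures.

The load sits in parallel with R2, giving an effective lower resistance R2' = R2·R_L/(R2+R_L) = 0.8656 Ω.
Then V_out = V_s · R2'/(R1 + R2') = 7.43 × 0.8656/59.57 = 0.1080 mV.
(Unloaded it would be 0.359 mV; the load pulls it down.)

V_out ≈ 0.108 mV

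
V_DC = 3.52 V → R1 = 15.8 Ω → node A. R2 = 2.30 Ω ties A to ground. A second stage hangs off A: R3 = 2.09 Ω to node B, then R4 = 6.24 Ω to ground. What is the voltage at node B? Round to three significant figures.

V_B ≈ 0.270 V

Node A sees R2 in parallel with the series input of stage 2, R3 + R4 = 8.330 Ω.
R2 ‖ (R3+R4) = 1.802 Ω.
So V_A = 3.52 × 0.1024 = 0.3604 V.
Then the unloaded second divider: V_B = V_A × R4/(R3+R4) = 0.3604 × 0.7491 = 0.2700 V.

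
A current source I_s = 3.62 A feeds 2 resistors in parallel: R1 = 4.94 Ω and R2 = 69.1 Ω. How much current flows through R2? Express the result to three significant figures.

With just two branches, the current splits inversely with resistance.
So I = 3.62 × 4.94/74.04 = 0.2415 A.

I ≈ 0.242 A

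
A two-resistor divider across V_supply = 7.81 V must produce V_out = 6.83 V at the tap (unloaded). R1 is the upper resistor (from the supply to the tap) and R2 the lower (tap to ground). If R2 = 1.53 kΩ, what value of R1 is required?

Required fraction k = V_out/V_supply = 0.8745.
R1 = R2·(1/k − 1) = 1.53 × 0.1435 = 0.2195 kΩ.

R1 ≈ 0.220 kΩ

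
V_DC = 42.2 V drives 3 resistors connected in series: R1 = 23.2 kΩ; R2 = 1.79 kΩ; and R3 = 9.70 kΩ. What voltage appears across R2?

V ≈ 2.18 V

Series total: ΣR = 23.2 + 1.79 + 9.70 = 34.69 kΩ.
V = V_DC · R/ΣR = 42.2 × 0.05160 = 2.178 V.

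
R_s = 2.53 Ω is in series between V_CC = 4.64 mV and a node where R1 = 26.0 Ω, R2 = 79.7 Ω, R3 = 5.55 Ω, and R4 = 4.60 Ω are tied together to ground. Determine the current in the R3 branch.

I ≈ 0.392 mA

Equivalent of the parallel group: R_p = 2.229 Ω.
V_A by voltage divider: V_A = 4.64 × 2.229/(2.53 + 2.229) = 2.173 mV.
I(R3) = V_A / R3 = 2.173/5.55 = 0.3916 mA.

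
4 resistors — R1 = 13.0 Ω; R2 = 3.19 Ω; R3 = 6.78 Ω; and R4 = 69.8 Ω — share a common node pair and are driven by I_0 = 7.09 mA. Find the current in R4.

I ≈ 0.184 mA

ΣG = 1/13.0 + 1/3.19 + 1/6.78 + 1/69.8 = 0.5522.
R4 takes the fraction G_k/ΣG = 0.01433/0.5522 = 0.02594, so I = 7.09 × 0.02594 = 0.1839 mA.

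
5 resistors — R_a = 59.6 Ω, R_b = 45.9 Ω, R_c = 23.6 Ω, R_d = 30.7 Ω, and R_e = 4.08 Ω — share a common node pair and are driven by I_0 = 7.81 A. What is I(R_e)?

I ≈ 5.34 A

Conductances: ΣG = 1/59.6 + 1/45.9 + 1/23.6 + 1/30.7 + 1/4.08 = 0.3586 (1/Ω).
By the current-divider rule, I = I_0 · G_k/ΣG = 7.81 × 0.6835 = 5.338 A.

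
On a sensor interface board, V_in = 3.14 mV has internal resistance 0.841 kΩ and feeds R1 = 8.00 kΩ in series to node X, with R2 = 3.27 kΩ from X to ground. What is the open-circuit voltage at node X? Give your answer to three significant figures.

R1' = 0.841 + 8.00 = 8.841 kΩ (source resistance + R1).
With X open, the divider is unloaded: V_th = 3.14 × 3.27/12.11 = 0.8478 mV.

V_th ≈ 0.848 mV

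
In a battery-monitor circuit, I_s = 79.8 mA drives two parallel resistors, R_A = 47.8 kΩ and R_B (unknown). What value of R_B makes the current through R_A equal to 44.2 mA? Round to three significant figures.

Two-branch current divider: I_A = I_s · R_B/(R_A + R_B).
44.2/79.8 = R_B/(R_A + R_B) → R_B = R_A · (0.5539)/(1 − 0.5539) = 47.8 × 1.242 = 59.35 kΩ.

R_B ≈ 59.3 kΩ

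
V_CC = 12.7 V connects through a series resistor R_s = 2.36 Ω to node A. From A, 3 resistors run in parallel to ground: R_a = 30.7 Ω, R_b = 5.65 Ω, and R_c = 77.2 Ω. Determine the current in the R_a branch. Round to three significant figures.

Combine the parallel branches: R_p = (1/30.7 + 1/5.65 + 1/77.2)⁻¹ = 4.494 Ω.
V_A by voltage divider: V_A = 12.7 × 4.494/(2.36 + 4.494) = 8.327 V.
I(R_a) = V_A / R_a = 8.327/30.7 = 0.2712 A.
(Equivalently: I_total = 1.853 A, then current-divider fraction G_k/ΣG = 0.1464.)

I ≈ 0.271 A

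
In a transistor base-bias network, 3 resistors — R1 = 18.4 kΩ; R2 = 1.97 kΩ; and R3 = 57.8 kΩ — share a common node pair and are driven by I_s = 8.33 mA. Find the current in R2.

ΣG = 1/18.4 + 1/1.97 + 1/57.8 = 0.5793.
By the current-divider rule, I = I_s · G_k/ΣG = 8.33 × 0.8763 = 7.300 mA.

I ≈ 7.30 mA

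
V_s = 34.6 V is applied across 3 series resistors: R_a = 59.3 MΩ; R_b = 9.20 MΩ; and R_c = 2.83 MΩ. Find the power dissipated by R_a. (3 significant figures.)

The common current is I = 34.6/71.33 = 0.4851 µA.
P(R_a) = I²·R_a = (0.4851)² × 59.3 = 13.95 µW.

P ≈ 14.0 µW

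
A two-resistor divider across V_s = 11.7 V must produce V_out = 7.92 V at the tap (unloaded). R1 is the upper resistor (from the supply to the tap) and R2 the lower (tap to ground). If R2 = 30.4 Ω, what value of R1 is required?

Required fraction k = V_out/V_s = 0.6769.
So R1 = R2 · (V_s/V_out − 1) = 30.4 × (11.7/7.92 − 1) = 30.4 × 0.4773 = 14.51 Ω.

R1 ≈ 14.5 Ω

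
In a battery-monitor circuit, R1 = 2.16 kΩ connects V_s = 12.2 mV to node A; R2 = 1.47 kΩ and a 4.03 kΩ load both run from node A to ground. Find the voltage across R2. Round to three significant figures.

The load sits in parallel with R2, giving an effective lower resistance R2' = R2·R_L/(R2+R_L) = 1.077 kΩ.
Now apply the divider: V_out = 12.2 × 0.3327 = 4.059 mV.

V_out ≈ 4.06 mV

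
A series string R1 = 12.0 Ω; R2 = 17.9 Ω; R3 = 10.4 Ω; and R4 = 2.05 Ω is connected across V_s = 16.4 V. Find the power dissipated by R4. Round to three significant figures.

The common current is I = 16.4/42.35 = 0.3872 A.
P(R4) = I²·R4 = (0.3872)² × 2.05 = 0.3074 W.

P ≈ 0.307 W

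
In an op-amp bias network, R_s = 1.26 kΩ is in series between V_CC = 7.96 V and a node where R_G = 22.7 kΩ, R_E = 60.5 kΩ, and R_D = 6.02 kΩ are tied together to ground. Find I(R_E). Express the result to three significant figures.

I ≈ 0.102 mA

Equivalent of the parallel group: R_p = 4.411 kΩ.
V_A = 7.96 × 4.411/5.671 = 6.191 V.
I(R_E) = V_A / R_E = 6.191/60.5 = 0.1023 mA.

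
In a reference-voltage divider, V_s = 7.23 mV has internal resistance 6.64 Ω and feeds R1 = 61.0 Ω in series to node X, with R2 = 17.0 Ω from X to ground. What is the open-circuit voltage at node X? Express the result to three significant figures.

R1' = 6.64 + 61.0 = 67.64 Ω (source resistance + R1).
With X open, the divider is unloaded: V_th = 7.23 × 17.0/84.64 = 1.452 mV.

V_th ≈ 1.45 mV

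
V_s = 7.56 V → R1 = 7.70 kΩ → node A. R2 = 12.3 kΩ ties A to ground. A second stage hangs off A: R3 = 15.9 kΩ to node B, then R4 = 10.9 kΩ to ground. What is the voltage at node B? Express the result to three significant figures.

V_B ≈ 1.61 V

Looking into the second stage from A: R3 + R4 = 26.80 kΩ appears in parallel with R2.
Effective lower resistance at A: R2 ‖ 26.80 = 8.431 kΩ.
V_A = 7.56 × 8.431/(7.70 + 8.431) = 3.951 V.
Then the unloaded second divider: V_B = V_A × R4/(R3+R4) = 3.951 × 0.4067 = 1.607 V.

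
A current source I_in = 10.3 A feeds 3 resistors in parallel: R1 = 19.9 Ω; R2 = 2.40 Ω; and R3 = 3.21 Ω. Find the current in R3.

Conductances: ΣG = 1/19.9 + 1/2.40 + 1/3.21 = 0.7784 (1/Ω).
Current divider: I(R3) = I_in · G_k/ΣG = 10.3 × (0.3115/0.7784) = 10.3 × 0.4002 = 4.122 A.

I ≈ 4.12 A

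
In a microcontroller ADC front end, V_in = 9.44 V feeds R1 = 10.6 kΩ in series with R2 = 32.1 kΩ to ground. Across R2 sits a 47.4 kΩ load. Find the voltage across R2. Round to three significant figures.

V_out ≈ 6.08 V

First combine the lower leg with the load: R2 ‖ R_L = 19.14 kΩ.
Then V_out = V_in · R2'/(R1 + R2') = 9.44 × 19.14/29.74 = 6.075 V.
(Unloaded it would be 7.10 V; the load pulls it down.)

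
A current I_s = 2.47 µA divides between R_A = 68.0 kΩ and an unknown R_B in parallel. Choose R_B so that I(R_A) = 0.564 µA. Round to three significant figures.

The fraction through R_A equals R_B/(R_A+R_B).
With f = 0.2283, R_B = R_A · f/(1−f) = 68.0 × 0.2959 = 20.12 kΩ.

R_B ≈ 20.1 kΩ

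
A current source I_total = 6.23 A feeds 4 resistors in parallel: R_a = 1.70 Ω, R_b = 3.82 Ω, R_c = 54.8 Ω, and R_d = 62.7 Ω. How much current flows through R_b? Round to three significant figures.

I ≈ 1.84 A

Total conductance ΣG = 1/1.70 + 1/3.82 + 1/54.8 + 1/62.7 = 0.8842 (units of 1/Ω).
R_b takes the fraction G_k/ΣG = 0.2618/0.8842 = 0.2961, so I = 6.23 × 0.2961 = 1.844 A.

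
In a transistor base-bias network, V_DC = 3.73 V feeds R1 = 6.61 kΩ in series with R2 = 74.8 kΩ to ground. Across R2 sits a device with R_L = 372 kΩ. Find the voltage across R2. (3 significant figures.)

First combine the lower leg with the load: R2 ‖ R_L = 62.28 kΩ.
Then V_out = V_DC · R2'/(R1 + R2') = 3.73 × 62.28/68.89 = 3.372 V.
(Unloaded it would be 3.43 V; the load pulls it down.)

V_out ≈ 3.37 V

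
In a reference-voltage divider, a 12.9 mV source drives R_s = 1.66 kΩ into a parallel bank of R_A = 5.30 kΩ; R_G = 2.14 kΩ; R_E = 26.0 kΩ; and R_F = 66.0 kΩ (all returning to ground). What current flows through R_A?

Equivalent of the parallel group: R_p = 1.409 kΩ.
V_A by voltage divider: V_A = 12.9 × 1.409/(1.66 + 1.409) = 5.923 mV.
I(R_A) = V_A / R_A = 5.923/5.30 = 1.118 µA.
(Check via current divider: I_total = 4.203 µA; share G_k/ΣG = 0.2659 → same result.)

I ≈ 1.12 µA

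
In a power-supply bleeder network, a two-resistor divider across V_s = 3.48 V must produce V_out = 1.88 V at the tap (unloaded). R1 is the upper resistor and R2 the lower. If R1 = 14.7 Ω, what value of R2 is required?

R2 ≈ 17.3 Ω

V_out/V_s = R2/(R1+R2) = 0.5402.
Rearranging, R2 = R1·k/(1−k) = 14.7 × 1.175 = 17.27 Ω.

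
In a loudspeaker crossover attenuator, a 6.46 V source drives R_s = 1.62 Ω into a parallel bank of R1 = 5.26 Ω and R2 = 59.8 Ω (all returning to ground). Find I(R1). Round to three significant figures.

I ≈ 0.920 A

Equivalent of the parallel group: R_p = 4.835 Ω.
V_A by voltage divider: V_A = 6.46 × 4.835/(1.62 + 4.835) = 4.839 V.
Branch current I = V_A/R1 = 4.839/5.26 = 0.9199 A.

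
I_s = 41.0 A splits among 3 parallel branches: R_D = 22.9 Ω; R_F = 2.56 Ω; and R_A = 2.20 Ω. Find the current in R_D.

I ≈ 2.01 A

Total conductance ΣG = 1/22.9 + 1/2.56 + 1/2.20 = 0.8888 (units of 1/Ω).
By the current-divider rule, I = I_s · G_k/ΣG = 41.0 × 0.04913 = 2.014 A.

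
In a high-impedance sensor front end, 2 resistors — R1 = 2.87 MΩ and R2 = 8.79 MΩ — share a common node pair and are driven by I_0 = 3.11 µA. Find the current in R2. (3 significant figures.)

Two-branch current divider: I_k = I_0 · R_other/(R_1 + R_2).
I(R2) = 3.11 × 2.87/(2.87 + 8.79) = 3.11 × 0.2461 = 0.7655 µA.

I ≈ 0.765 µA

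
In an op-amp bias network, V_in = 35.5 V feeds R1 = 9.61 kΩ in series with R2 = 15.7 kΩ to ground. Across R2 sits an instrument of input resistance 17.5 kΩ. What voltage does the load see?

First combine the lower leg with the load: R2 ‖ R_L = 8.276 kΩ.
Now apply the divider: V_out = 35.5 × 0.4627 = 16.43 V.

V_out ≈ 16.4 V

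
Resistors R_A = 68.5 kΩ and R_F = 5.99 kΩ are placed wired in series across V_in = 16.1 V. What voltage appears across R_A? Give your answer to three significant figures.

V ≈ 14.8 V

ΣR = 68.5 + 5.99 = 74.49 kΩ.
By the voltage-divider rule, V = 16.1 × 68.50/74.49 = 14.81 V.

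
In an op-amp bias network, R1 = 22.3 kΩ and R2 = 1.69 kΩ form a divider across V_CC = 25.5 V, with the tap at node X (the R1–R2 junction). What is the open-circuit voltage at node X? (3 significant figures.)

Open-circuit (no load on X): V_th = V_CC · R2/(R1 + R2) = 25.5 × 1.69/(22.30 + 1.69) = 1.796 V.

V_th ≈ 1.80 V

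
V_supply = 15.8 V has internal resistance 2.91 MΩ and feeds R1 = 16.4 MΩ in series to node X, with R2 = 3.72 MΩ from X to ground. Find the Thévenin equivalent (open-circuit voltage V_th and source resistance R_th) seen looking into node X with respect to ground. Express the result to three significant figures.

R1' = 2.91 + 16.4 = 19.31 MΩ (source resistance + R1).
V_th is the unloaded tap voltage: V_supply · R2/(R1'+R2) = 15.8 × 0.1615 = 2.552 V.
Looking into X with the source shorted: R_th = R1'·R2/(R1'+R2) = 19.31 × 3.72/23.03 = 3.119 MΩ.

V_th ≈ 2.55 V, R_th ≈ 3.12 MΩ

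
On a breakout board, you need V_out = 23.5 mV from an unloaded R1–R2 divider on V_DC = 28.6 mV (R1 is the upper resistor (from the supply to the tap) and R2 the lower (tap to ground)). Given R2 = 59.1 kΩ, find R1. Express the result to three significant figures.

The divider ratio is R2/(R1+R2) = 23.5/28.6 = 0.8217.
So R1 = R2 · (V_DC/V_out − 1) = 59.1 × (28.6/23.5 − 1) = 59.1 × 0.2170 = 12.83 kΩ.

R1 ≈ 12.8 kΩ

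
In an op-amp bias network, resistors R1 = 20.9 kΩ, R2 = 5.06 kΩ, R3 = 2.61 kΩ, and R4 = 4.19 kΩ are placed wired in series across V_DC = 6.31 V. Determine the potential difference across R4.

V ≈ 0.807 V

ΣR = 20.9 + 5.06 + 2.61 + 4.19 = 32.76 kΩ.
V = V_DC · R/ΣR = 6.31 × 0.1279 = 0.8070 V.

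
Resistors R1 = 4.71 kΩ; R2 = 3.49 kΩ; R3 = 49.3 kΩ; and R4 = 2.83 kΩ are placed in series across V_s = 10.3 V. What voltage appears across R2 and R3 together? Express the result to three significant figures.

Series total: ΣR = 4.71 + 3.49 + 49.3 + 2.83 = 60.33 kΩ.
R_{R2..R3} = 3.49 + 49.3 = 52.79 kΩ.
V = V_s · R/ΣR = 10.3 × 0.8750 = 9.013 V.

V ≈ 9.01 V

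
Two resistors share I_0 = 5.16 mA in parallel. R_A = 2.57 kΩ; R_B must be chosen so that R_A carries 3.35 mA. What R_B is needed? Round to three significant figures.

R_B ≈ 4.76 kΩ

Two-branch current divider: I_A = I_0 · R_B/(R_A + R_B).
3.35/5.16 = R_B/(R_A + R_B) → R_B = R_A · (0.6492)/(1 − 0.6492) = 2.57 × 1.851 = 4.757 kΩ.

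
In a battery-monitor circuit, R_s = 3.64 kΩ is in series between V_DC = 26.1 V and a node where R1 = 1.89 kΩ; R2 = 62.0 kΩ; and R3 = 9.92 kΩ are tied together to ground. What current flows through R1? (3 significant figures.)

Combine the parallel branches: R_p = (1/1.89 + 1/62.0 + 1/9.92)⁻¹ = 1.548 kΩ.
V_A = 26.1 × 1.548/5.188 = 7.787 V.
I(R1) = V_A / R1 = 7.787/1.89 = 4.120 mA.

I ≈ 4.12 mA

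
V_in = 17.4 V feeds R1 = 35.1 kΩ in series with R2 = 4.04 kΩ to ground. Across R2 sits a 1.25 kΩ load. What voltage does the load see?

V_out ≈ 0.461 V

The load sits in parallel with R2, giving an effective lower resistance R2' = R2·R_L/(R2+R_L) = 0.9546 kΩ.
Now apply the divider: V_out = 17.4 × 0.02648 = 0.4607 V.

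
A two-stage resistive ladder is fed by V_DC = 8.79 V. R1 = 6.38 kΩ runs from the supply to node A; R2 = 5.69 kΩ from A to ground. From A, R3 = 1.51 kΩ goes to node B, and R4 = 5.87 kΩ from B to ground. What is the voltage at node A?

Looking into the second stage from A: R3 + R4 = 7.380 kΩ appears in parallel with R2.
R2 ‖ (R3+R4) = 3.213 kΩ.
So V_A = 8.79 × 0.3349 = 2.944 V.

V_A ≈ 2.94 V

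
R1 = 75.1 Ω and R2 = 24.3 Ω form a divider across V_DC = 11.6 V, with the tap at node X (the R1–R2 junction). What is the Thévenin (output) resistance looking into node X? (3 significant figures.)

R_th ≈ 18.4 Ω

Looking into X with the source shorted: R_th = R1·R2/(R1+R2) = 75.10 × 24.3/99.40 = 18.36 Ω.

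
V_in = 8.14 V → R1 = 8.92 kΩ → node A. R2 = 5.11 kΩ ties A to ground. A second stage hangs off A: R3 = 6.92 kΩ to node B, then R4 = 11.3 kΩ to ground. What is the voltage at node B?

Looking into the second stage from A: R3 + R4 = 18.22 kΩ appears in parallel with R2.
Effective lower resistance at A: R2 ‖ 18.22 = 3.991 kΩ.
So V_A = 8.14 × 0.3091 = 2.516 V.
Then the unloaded second divider: V_B = V_A × R4/(R3+R4) = 2.516 × 0.6202 = 1.560 V.

V_B ≈ 1.56 V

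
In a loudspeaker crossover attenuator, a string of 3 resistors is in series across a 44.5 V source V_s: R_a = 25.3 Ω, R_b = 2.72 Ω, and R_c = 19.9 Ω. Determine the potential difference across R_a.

V ≈ 23.5 V

Series total: ΣR = 25.3 + 2.72 + 19.9 = 47.92 Ω.
By the voltage-divider rule, V = 44.5 × 25.30/47.92 = 23.49 V.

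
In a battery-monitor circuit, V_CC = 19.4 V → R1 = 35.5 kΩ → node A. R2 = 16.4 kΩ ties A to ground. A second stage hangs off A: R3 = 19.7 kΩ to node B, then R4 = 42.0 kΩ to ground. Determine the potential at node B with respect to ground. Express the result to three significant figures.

Node A sees R2 in parallel with the series input of stage 2, R3 + R4 = 61.70 kΩ.
R2 ‖ (R3+R4) = 12.96 kΩ.
So V_A = 19.4 × 0.2674 = 5.187 V.
Then the unloaded second divider: V_B = V_A × R4/(R3+R4) = 5.187 × 0.6807 = 3.531 V.

V_B ≈ 3.53 V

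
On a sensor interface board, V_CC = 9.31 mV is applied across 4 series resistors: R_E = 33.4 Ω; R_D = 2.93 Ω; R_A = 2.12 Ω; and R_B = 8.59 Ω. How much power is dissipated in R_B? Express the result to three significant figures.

Series current I = V_CC/ΣR = 9.31/47.04 = 0.1979 mA.
V(R_B) = I·R = 1.700 mV; P = V·I = 1.700 × 0.1979 = 0.3365 µW.

P ≈ 0.336 µW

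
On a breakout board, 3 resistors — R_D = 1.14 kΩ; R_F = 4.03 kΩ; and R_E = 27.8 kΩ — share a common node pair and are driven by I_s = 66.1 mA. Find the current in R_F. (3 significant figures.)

ΣG = 1/1.14 + 1/4.03 + 1/27.8 = 1.161.
R_F takes the fraction G_k/ΣG = 0.2481/1.161 = 0.2137, so I = 66.1 × 0.2137 = 14.12 mA.

I ≈ 14.1 mA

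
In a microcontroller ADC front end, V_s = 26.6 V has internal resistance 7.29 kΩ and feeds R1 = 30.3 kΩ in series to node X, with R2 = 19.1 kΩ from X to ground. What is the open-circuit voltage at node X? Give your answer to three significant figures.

R1' = 7.29 + 30.3 = 37.59 kΩ (source resistance + R1).
Open-circuit (no load on X): V_th = V_s · R2/(R1' + R2) = 26.6 × 19.1/(37.59 + 19.1) = 8.962 V.

V_th ≈ 8.96 V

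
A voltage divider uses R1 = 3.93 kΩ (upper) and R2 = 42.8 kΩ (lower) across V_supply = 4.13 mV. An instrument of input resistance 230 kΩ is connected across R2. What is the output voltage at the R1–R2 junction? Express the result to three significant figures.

R2 ‖ R_L = (42.8 × 230)/(42.8 + 230) = 36.09 kΩ.
Now apply the divider: V_out = 4.13 × 0.9018 = 3.724 mV.

V_out ≈ 3.72 mV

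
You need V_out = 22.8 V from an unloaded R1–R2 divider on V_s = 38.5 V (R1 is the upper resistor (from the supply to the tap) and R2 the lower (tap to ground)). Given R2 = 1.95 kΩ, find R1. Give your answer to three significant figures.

V_out/V_s = R2/(R1+R2) = 0.5922.
Rearranging, R1 = R2·(1−k)/k = 1.95 × 0.6886 = 1.343 kΩ.

R1 ≈ 1.34 kΩ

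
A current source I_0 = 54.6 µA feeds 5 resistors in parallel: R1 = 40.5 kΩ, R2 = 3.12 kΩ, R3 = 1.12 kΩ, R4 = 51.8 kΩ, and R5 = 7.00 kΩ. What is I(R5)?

Conductances: ΣG = 1/40.5 + 1/3.12 + 1/1.12 + 1/51.8 + 1/7.00 = 1.400 (1/kΩ).
R5 takes the fraction G_k/ΣG = 0.1429/1.400 = 0.1020, so I = 54.6 × 0.1020 = 5.571 µA.

I ≈ 5.57 µA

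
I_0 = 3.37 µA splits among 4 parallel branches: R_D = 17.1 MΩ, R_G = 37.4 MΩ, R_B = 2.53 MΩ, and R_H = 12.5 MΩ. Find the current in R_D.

I ≈ 0.352 µA

Conductances: ΣG = 1/17.1 + 1/37.4 + 1/2.53 + 1/12.5 = 0.5605 (1/MΩ).
R_D takes the fraction G_k/ΣG = 0.05848/0.5605 = 0.1043, so I = 3.37 × 0.1043 = 0.3516 µA.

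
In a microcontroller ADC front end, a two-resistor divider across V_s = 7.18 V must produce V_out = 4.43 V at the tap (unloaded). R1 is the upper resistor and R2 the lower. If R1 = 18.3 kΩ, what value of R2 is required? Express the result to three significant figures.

Required fraction k = V_out/V_s = 0.6170.
So R2 = R1 · V_out/(V_s − V_out) = 18.3 × 4.43/(7.18 − 4.43) = 18.3 × 1.611 = 29.48 kΩ.

R2 ≈ 29.5 kΩ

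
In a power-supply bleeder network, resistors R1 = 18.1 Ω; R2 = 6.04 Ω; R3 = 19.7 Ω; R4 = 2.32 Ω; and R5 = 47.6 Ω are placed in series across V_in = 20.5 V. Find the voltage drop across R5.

Series total: ΣR = 18.1 + 6.04 + 19.7 + 2.32 + 47.6 = 93.76 Ω.
By the voltage-divider rule, V = 20.5 × 47.60/93.76 = 10.41 V.

V ≈ 10.4 V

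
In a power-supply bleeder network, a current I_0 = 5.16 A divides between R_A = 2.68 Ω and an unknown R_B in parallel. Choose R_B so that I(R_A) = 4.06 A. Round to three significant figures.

The fraction through R_A equals R_B/(R_A+R_B).
4.06/5.16 = R_B/(R_A + R_B) → R_B = R_A · (0.7868)/(1 − 0.7868) = 2.68 × 3.691 = 9.892 Ω.

R_B ≈ 9.89 Ω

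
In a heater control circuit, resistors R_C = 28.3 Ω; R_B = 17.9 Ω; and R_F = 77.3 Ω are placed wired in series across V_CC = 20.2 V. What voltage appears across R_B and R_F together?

Total series resistance ΣR = 28.3 + 17.9 + 77.3 = 123.5 Ω.
R_{R_B..R_F} = 17.9 + 77.3 = 95.20 Ω.
V = V_CC · R/ΣR = 20.2 × 0.7709 = 15.57 V.

V ≈ 15.6 V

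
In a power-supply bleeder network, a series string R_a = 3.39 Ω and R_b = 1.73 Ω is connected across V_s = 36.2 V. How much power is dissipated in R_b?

P ≈ 86.5 W

Series current I = V_s/ΣR = 36.2/5.120 = 7.070 A.
P(R_b) = I²·R_b = (7.070)² × 1.73 = 86.48 W.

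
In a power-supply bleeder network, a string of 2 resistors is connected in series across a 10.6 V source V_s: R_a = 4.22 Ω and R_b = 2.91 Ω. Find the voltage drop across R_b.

V ≈ 4.33 V

ΣR = 4.22 + 2.91 = 7.130 Ω.
Voltage divider: V = V_s · (2.910 / 7.130) = 10.6 × 0.4081 = 4.326 V.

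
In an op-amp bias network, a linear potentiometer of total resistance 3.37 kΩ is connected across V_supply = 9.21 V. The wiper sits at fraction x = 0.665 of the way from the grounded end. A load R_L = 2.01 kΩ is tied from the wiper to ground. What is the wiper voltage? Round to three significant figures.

Lower segment x·R_p = 2.241 kΩ; upper segment (1−x)·R_p = 1.129 kΩ.
R_L loads the lower segment: effective lower R = 1.060 kΩ.
V_out = 9.21 × 1.060/(1.129 + 1.060) = 4.459 V.

V_out ≈ 4.46 V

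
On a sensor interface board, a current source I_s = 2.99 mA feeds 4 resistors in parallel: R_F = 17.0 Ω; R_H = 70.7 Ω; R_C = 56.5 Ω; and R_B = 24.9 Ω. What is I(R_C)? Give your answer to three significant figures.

I ≈ 0.405 mA

Conductances: ΣG = 1/17.0 + 1/70.7 + 1/56.5 + 1/24.9 = 0.1308 (1/Ω).
By the current-divider rule, I = I_s · G_k/ΣG = 2.99 × 0.1353 = 0.4045 mA.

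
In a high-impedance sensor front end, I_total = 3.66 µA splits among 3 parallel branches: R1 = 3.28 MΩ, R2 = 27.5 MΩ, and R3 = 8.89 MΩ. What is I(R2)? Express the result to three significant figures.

I ≈ 0.293 µA

Total conductance ΣG = 1/3.28 + 1/27.5 + 1/8.89 = 0.4537 (units of 1/MΩ).
Current divider: I(R2) = I_total · G_k/ΣG = 3.66 × (0.03636/0.4537) = 3.66 × 0.08014 = 0.2933 µA.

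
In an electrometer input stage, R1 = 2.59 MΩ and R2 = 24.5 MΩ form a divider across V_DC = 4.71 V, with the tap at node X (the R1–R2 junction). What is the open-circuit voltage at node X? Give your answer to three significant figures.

V_th is the unloaded tap voltage: V_DC · R2/(R1+R2) = 4.71 × 0.9044 = 4.260 V.

V_th ≈ 4.26 V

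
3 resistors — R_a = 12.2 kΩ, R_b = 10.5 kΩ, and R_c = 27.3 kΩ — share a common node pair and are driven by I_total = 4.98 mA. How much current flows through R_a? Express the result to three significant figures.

I ≈ 1.91 mA

Conductances: ΣG = 1/12.2 + 1/10.5 + 1/27.3 = 0.2138 (1/kΩ).
R_a takes the fraction G_k/ΣG = 0.08197/0.2138 = 0.3833, so I = 4.98 × 0.3833 = 1.909 mA.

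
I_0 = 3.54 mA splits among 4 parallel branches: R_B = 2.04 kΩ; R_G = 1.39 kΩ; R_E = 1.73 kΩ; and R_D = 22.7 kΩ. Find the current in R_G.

I ≈ 1.39 mA

Total conductance ΣG = 1/2.04 + 1/1.39 + 1/1.73 + 1/22.7 = 1.832 (units of 1/kΩ).
By the current-divider rule, I = I_0 · G_k/ΣG = 3.54 × 0.3928 = 1.390 mA.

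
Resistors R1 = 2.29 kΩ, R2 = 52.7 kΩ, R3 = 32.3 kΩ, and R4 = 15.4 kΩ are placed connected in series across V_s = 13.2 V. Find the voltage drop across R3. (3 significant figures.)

ΣR = 2.29 + 52.7 + 32.3 + 15.4 = 102.7 kΩ.
By the voltage-divider rule, V = 13.2 × 32.30/102.7 = 4.152 V.

V ≈ 4.15 V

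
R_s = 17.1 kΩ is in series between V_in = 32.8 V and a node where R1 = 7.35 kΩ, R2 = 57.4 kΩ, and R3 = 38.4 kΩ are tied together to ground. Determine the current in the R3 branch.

Parallel bank: R_p = 1/(1/7.35 + 1/57.4 + 1/38.4) = 5.570 kΩ.
V_A by voltage divider: V_A = 32.8 × 5.570/(17.1 + 5.570) = 8.059 V.
I(R3) = V_A / R3 = 8.059/38.4 = 0.2099 mA.
(Check via current divider: I_total = 1.447 mA; share G_k/ΣG = 0.1451 → same result.)

I ≈ 0.210 mA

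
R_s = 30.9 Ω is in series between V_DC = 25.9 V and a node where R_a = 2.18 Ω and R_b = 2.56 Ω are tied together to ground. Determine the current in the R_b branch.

Combine the parallel branches: R_p = (1/2.18 + 1/2.56)⁻¹ = 1.177 Ω.
V_A by voltage divider: V_A = 25.9 × 1.177/(30.9 + 1.177) = 0.9506 V.
Branch current I = V_A/R_b = 0.9506/2.56 = 0.3713 A.

I ≈ 0.371 A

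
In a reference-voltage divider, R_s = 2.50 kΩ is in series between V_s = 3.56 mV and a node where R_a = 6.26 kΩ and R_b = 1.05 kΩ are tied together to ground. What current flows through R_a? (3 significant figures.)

Equivalent of the parallel group: R_p = 0.8992 kΩ.
V_A by voltage divider: V_A = 3.56 × 0.8992/(2.50 + 0.8992) = 0.9417 mV.
Branch current I = V_A/R_a = 0.9417/6.26 = 0.1504 µA.
(Equivalently: I_total = 1.047 µA, then current-divider fraction G_k/ΣG = 0.1436.)

I ≈ 0.150 µA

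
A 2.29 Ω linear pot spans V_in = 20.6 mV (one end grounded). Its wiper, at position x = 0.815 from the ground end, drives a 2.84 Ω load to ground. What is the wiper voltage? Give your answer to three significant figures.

The pot divides into 0.4237 Ω above the wiper and 1.866 Ω below.
Lower segment in parallel with the load: 1.866 ‖ 2.84 = 1.126 Ω.
Loaded-divider output: V_out = 20.6 × 0.7267 = 14.97 mV.
(Unloaded: V_out = x·V_in = 16.8 mV.)

V_out ≈ 15.0 mV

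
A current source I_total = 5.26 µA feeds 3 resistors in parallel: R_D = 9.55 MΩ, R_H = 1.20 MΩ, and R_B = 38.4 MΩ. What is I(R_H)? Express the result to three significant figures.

I ≈ 4.55 µA

Total conductance ΣG = 1/9.55 + 1/1.20 + 1/38.4 = 0.9641 (units of 1/MΩ).
R_H takes the fraction G_k/ΣG = 0.8333/0.9641 = 0.8644, so I = 5.26 × 0.8644 = 4.547 µA.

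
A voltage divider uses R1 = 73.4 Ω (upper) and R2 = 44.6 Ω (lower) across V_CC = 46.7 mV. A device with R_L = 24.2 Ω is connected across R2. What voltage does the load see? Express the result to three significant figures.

First combine the lower leg with the load: R2 ‖ R_L = 15.69 Ω.
Now apply the divider: V_out = 46.7 × 0.1761 = 8.224 mV.

V_out ≈ 8.22 mV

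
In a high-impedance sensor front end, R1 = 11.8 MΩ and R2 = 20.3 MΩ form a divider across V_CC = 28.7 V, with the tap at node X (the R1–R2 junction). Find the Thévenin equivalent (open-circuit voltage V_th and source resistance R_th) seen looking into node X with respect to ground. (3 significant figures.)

V_th ≈ 18.1 V, R_th ≈ 7.46 MΩ

With X open, the divider is unloaded: V_th = 28.7 × 20.3/32.10 = 18.15 V.
Looking into X with the source shorted: R_th = R1·R2/(R1+R2) = 11.80 × 20.3/32.10 = 7.462 MΩ.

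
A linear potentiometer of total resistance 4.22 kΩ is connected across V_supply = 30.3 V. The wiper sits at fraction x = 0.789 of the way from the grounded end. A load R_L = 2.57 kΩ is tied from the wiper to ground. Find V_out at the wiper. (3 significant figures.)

V_out ≈ 18.8 V

The pot divides into 0.8904 kΩ above the wiper and 3.330 kΩ below.
Lower segment in parallel with the load: 3.330 ‖ 2.57 = 1.450 kΩ.
Loaded-divider output: V_out = 30.3 × 0.6196 = 18.77 V.
(Unloaded: V_out = x·V_supply = 23.9 V.)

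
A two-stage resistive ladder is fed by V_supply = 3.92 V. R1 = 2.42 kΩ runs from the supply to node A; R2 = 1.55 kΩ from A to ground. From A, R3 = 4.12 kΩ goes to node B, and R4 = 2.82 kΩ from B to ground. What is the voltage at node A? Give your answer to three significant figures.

V_A ≈ 1.35 V

The second stage (R3 + R4 = 6.940 kΩ) loads node A in parallel with R2.
Effective lower resistance at A: R2 ‖ 6.940 = 1.267 kΩ.
V_A = 3.92 × 1.267/(2.42 + 1.267) = 1.347 V.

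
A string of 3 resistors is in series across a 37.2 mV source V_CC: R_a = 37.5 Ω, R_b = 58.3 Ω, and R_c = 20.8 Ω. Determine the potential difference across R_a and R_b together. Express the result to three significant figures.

V ≈ 30.6 mV

Total series resistance ΣR = 37.5 + 58.3 + 20.8 = 116.6 Ω.
R_{R_a..R_b} = 37.5 + 58.3 = 95.80 Ω.
By the voltage-divider rule, V = 37.2 × 95.80/116.6 = 30.56 mV.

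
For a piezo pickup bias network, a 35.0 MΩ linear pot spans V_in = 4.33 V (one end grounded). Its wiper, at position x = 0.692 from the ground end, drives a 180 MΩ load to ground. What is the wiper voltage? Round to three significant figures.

V_out ≈ 2.88 V

The pot divides into 10.78 MΩ above the wiper and 24.22 MΩ below.
(x·R_p) ‖ R_L = 21.35 MΩ.
Loaded-divider output: V_out = 4.33 × 0.6645 = 2.877 V.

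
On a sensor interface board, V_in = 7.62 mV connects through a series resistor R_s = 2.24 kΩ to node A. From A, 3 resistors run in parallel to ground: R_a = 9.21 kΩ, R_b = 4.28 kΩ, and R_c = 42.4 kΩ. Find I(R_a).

Parallel bank: R_p = 1/(1/9.21 + 1/4.28 + 1/42.4) = 2.734 kΩ.
V_A by voltage divider: V_A = 7.62 × 2.734/(2.24 + 2.734) = 4.188 mV.
Branch current I = V_A/R_a = 4.188/9.21 = 0.4547 µA.

I ≈ 0.455 µA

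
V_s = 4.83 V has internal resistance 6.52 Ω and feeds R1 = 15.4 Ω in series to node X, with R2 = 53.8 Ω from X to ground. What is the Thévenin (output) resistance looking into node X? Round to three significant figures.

R1' = 6.52 + 15.4 = 21.92 Ω (source resistance + R1).
With V_s suppressed (replaced by a short), R_th = R1' ‖ R2 = (21.92 × 53.8)/(21.92 + 53.8) = 15.57 Ω.

R_th ≈ 15.6 Ω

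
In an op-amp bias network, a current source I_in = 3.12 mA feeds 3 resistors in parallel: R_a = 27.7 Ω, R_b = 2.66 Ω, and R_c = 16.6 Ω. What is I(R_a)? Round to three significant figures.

ΣG = 1/27.7 + 1/2.66 + 1/16.6 = 0.4723.
By the current-divider rule, I = I_in · G_k/ΣG = 3.12 × 0.07644 = 0.2385 mA.

I ≈ 0.238 mA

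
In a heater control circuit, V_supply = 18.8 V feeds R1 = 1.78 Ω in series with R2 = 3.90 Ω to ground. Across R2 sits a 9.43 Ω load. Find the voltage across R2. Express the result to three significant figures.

First combine the lower leg with the load: R2 ‖ R_L = 2.759 Ω.
Voltage divider with the loaded lower leg: V_out = 18.8 × 2.759/(1.78 + 2.759) = 18.8 × 0.6078 = 11.43 V.
(Unloaded it would be 12.9 V; the load pulls it down.)

V_out ≈ 11.4 V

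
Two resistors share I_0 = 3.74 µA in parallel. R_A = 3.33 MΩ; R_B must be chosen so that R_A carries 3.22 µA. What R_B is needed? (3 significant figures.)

In a two-way split, I_A/I_0 = R_B/(R_A + R_B).
3.22/3.74 = R_B/(R_A + R_B) → R_B = R_A · (0.8610)/(1 − 0.8610) = 3.33 × 6.192 = 20.62 MΩ.

R_B ≈ 20.6 MΩ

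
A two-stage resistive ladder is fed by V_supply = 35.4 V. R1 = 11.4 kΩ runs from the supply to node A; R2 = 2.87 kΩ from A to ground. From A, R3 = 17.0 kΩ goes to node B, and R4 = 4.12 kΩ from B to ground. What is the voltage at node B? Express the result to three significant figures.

V_B ≈ 1.25 V

The second stage (R3 + R4 = 21.12 kΩ) loads node A in parallel with R2.
Effective lower resistance at A: R2 ‖ 21.12 = 2.527 kΩ.
V_A = 35.4 × 2.527/(11.4 + 2.527) = 6.422 V.
Stage 2 is unloaded, so V_B = V_A · R4/(R3+R4) = 6.422 × 4.12/21.12 = 1.253 V.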